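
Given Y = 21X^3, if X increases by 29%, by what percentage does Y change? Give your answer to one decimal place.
114.7%

For Y = 21X^3:
If X → X(1 + 0.29)
Then Y → Y · (1 + 0.29)^3
     ≈ Y · 2.1467

Percentage change = ((1 + 0.29)^3 − 1) × 100% ≈ 114.7%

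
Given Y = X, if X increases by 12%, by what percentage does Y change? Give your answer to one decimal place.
12.0%

For Y = X:
If X → X(1 + 0.12)
Then Y → Y · (1 + 0.12)^1
     = Y · 1.1200

Percentage change = ((1 + 0.12)^1 − 1) × 100% = 12.0%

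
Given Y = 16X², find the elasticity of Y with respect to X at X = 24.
Elasticity = 2

Elasticity = (dY/dX) · (X/Y)

dY/dX = 32·X
At X = 24: dY/dX = 768, Y = 9216

Elasticity = 768 · (24 / 9216) = 2

Interpretation: for a small percentage change in X, the percentage change in Y is approximately 2.00 times as large.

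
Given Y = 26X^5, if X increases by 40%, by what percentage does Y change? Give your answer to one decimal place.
437.8%

For Y = 26X^5:
If X → X(1 + 0.4)
Then Y → Y · (1 + 0.4)^5
     ≈ Y · 5.3782

Percentage change = ((1 + 0.4)^5 − 1) × 100% ≈ 437.8%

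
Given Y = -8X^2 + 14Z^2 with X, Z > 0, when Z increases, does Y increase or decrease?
Y increases

Taking the partial derivative:
∂Y/∂Z = 28Z

∂Y/∂Z = 28Z > 0 (assuming positive values)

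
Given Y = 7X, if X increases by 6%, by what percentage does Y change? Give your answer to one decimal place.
6.0%

For Y = 7X:
If X → X(1 + 0.06)
Then Y → Y · (1 + 0.06)^1
     = Y · 1.0600

Percentage change = ((1 + 0.06)^1 − 1) × 100% = 6.0%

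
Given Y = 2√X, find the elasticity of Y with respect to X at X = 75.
Elasticity = 1/2

Elasticity = (dY/dX) · (X/Y)

dY/dX = 1/√X
At X = 75: dY/dX = √3/15, Y = 10·√3

Elasticity = (√3/15) · (75 / (10·√3)) = 1/2

Interpretation: for a small percentage change in X, the percentage change in Y is approximately 0.50 times as large.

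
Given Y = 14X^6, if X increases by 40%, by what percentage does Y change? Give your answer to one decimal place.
653.0%

For Y = 14X^6:
If X → X(1 + 0.4)
Then Y → Y · (1 + 0.4)^6
     ≈ Y · 7.5295

Percentage change = ((1 + 0.4)^6 − 1) × 100% ≈ 653.0%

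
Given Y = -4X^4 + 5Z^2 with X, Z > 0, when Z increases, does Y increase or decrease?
Y increases

Taking the partial derivative:
∂Y/∂Z = 10Z

∂Y/∂Z = 10Z > 0 (assuming positive values)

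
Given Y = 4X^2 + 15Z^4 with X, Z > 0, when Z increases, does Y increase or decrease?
Y increases

Taking the partial derivative:
∂Y/∂Z = 60Z^3

∂Y/∂Z = 60Z^3 > 0 (assuming positive values)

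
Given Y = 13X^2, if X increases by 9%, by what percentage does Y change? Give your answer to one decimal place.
18.8%

For Y = 13X^2:
If X → X(1 + 0.09)
Then Y → Y · (1 + 0.09)^2
     = Y · 1.1881

Percentage change = ((1 + 0.09)^2 − 1) × 100% ≈ 18.8%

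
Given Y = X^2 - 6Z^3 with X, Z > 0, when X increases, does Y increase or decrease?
Y increases

Taking the partial derivative:
∂Y/∂X = 2X

∂Y/∂X = 2X > 0 (assuming positive values)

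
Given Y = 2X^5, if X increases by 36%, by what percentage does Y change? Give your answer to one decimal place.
365.3%

For Y = 2X^5:
If X → X(1 + 0.36)
Then Y → Y · (1 + 0.36)^5
     ≈ Y · 4.6526

Percentage change = ((1 + 0.36)^5 − 1) × 100% ≈ 365.3%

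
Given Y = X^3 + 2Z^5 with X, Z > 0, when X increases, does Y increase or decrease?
Y increases

Taking the partial derivative:
∂Y/∂X = 3X^2

∂Y/∂X = 3X^2 > 0 (assuming positive values)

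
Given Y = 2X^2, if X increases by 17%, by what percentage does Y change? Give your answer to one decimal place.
36.9%

For Y = 2X^2:
If X → X(1 + 0.17)
Then Y → Y · (1 + 0.17)^2
     = Y · 1.3689

Percentage change = ((1 + 0.17)^2 − 1) × 100% ≈ 36.9%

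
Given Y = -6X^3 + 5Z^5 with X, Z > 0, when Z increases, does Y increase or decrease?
Y increases

Taking the partial derivative:
∂Y/∂Z = 25Z^4

∂Y/∂Z = 25Z^4 > 0 (assuming positive values)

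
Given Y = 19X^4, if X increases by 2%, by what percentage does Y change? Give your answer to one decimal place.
8.2%

For Y = 19X^4:
If X → X(1 + 0.02)
Then Y → Y · (1 + 0.02)^4
     ≈ Y · 1.0824

Percentage change = ((1 + 0.02)^4 − 1) × 100% ≈ 8.2%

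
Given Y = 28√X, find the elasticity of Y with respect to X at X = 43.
Elasticity = 1/2

Elasticity = (dY/dX) · (X/Y)

dY/dX = 14/√X
At X = 43: dY/dX = 14·√43/43, Y = 28·√43

Elasticity = (14·√43/43) · (43 / (28·√43)) = 1/2

Interpretation: for a small percentage change in X, the percentage change in Y is approximately 0.50 times as large.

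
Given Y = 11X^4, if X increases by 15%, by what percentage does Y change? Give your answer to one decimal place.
74.9%

For Y = 11X^4:
If X → X(1 + 0.15)
Then Y → Y · (1 + 0.15)^4
     ≈ Y · 1.7490

Percentage change = ((1 + 0.15)^4 − 1) × 100% ≈ 74.9%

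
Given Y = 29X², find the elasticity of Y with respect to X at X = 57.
Elasticity = 2

Elasticity = (dY/dX) · (X/Y)

dY/dX = 58·X
At X = 57: dY/dX = 3306, Y = 94221

Elasticity = 3306 · (57 / 94221) = 2

Interpretation: for a small percentage change in X, the percentage change in Y is approximately 2.00 times as large.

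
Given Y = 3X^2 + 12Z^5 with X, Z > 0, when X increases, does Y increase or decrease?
Y increases

Taking the partial derivative:
∂Y/∂X = 6X

∂Y/∂X = 6X > 0 (assuming positive values)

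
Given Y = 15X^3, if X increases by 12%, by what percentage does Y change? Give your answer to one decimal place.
40.5%

For Y = 15X^3:
If X → X(1 + 0.12)
Then Y → Y · (1 + 0.12)^3
     ≈ Y · 1.4049

Percentage change = ((1 + 0.12)^3 − 1) × 100% ≈ 40.5%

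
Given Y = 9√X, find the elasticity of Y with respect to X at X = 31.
Elasticity = 1/2

Elasticity = (dY/dX) · (X/Y)

dY/dX = 9/(2·√X)
At X = 31: dY/dX = 9·√31/62, Y = 9·√31

Elasticity = (9·√31/62) · (31 / (9·√31)) = 1/2

Interpretation: for a small percentage change in X, the percentage change in Y is approximately 0.50 times as large.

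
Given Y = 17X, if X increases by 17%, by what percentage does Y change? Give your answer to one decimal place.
17.0%

For Y = 17X:
If X → X(1 + 0.17)
Then Y → Y · (1 + 0.17)^1
     = Y · 1.1700

Percentage change = ((1 + 0.17)^1 − 1) × 100% = 17.0%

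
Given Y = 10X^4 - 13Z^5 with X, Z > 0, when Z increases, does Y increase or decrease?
Y decreases

Taking the partial derivative:
∂Y/∂Z = -65Z^4

∂Y/∂Z = -65Z^4 < 0 (assuming positive values)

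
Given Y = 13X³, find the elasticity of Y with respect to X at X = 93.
Elasticity = 3

Elasticity = (dY/dX) · (X/Y)

dY/dX = 39·X²
At X = 93: dY/dX = 337311, Y = 10456641

Elasticity = 337311 · (93 / 10456641) = 3

Interpretation: for a small percentage change in X, the percentage change in Y is approximately 3.00 times as large.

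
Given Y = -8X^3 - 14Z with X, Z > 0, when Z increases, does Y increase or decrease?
Y decreases

Taking the partial derivative:
∂Y/∂Z = -14

∂Y/∂Z = -14 < 0 (assuming positive values)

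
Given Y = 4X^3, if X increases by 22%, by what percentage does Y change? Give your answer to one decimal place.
81.6%

For Y = 4X^3:
If X → X(1 + 0.22)
Then Y → Y · (1 + 0.22)^3
     ≈ Y · 1.8158

Percentage change = ((1 + 0.22)^3 − 1) × 100% ≈ 81.6%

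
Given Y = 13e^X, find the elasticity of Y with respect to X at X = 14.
Elasticity = 14

Elasticity = (dY/dX) · (X/Y)

dY/dX = 13·e^X
At X = 14: dY/dX = 13·e^14, Y = 13·e^14

Elasticity = (13·e^14) · (14 / (13·e^14)) = 14

Interpretation: for a small percentage change in X, the percentage change in Y is approximately 14.00 times as large.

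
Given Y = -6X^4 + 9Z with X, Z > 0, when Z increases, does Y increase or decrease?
Y increases

Taking the partial derivative:
∂Y/∂Z = 9

∂Y/∂Z = 9 > 0 (assuming positive values)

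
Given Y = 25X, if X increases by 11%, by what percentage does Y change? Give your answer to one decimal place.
11.0%

For Y = 25X:
If X → X(1 + 0.11)
Then Y → Y · (1 + 0.11)^1
     = Y · 1.1100

Percentage change = ((1 + 0.11)^1 − 1) × 100% = 11.0%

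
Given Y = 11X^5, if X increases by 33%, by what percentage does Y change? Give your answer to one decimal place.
316.2%

For Y = 11X^5:
If X → X(1 + 0.33)
Then Y → Y · (1 + 0.33)^5
     ≈ Y · 4.1616

Percentage change = ((1 + 0.33)^5 − 1) × 100% ≈ 316.2%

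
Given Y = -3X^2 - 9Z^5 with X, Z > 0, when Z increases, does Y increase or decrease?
Y decreases

Taking the partial derivative:
∂Y/∂Z = -45Z^4

∂Y/∂Z = -45Z^4 < 0 (assuming positive values)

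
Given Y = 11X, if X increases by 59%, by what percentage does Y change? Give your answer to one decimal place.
59.0%

For Y = 11X:
If X → X(1 + 0.59)
Then Y → Y · (1 + 0.59)^1
     = Y · 1.5900

Percentage change = ((1 + 0.59)^1 − 1) × 100% = 59.0%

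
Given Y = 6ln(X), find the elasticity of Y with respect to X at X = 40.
Elasticity = 1/ln(40) ≈ 0.2711

Elasticity = (dY/dX) · (X/Y)

dY/dX = 6/X
At X = 40: dY/dX = 3/20, Y = 6·ln(40)

Elasticity = (3/20) · (40 / (6·ln(40))) = 1/ln(40) ≈ 0.2711

Interpretation: for a small percentage change in X, the percentage change in Y is approximately 0.27 times as large.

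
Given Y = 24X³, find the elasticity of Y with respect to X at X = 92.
Elasticity = 3

Elasticity = (dY/dX) · (X/Y)

dY/dX = 72·X²
At X = 92: dY/dX = 609408, Y = 18688512

Elasticity = 609408 · (92 / 18688512) = 3

Interpretation: for a small percentage change in X, the percentage change in Y is approximately 3.00 times as large.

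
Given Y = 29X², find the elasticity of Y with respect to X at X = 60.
Elasticity = 2

Elasticity = (dY/dX) · (X/Y)

dY/dX = 58·X
At X = 60: dY/dX = 3480, Y = 104400

Elasticity = 3480 · (60 / 104400) = 2

Interpretation: for a small percentage change in X, the percentage change in Y is approximately 2.00 times as large.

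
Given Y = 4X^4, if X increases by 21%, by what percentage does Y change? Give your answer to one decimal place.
114.4%

For Y = 4X^4:
If X → X(1 + 0.21)
Then Y → Y · (1 + 0.21)^4
     ≈ Y · 2.1436

Percentage change = ((1 + 0.21)^4 − 1) × 100% ≈ 114.4%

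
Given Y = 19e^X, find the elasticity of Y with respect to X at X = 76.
Elasticity = 76

Elasticity = (dY/dX) · (X/Y)

dY/dX = 19·e^X
At X = 76: dY/dX = 19·e^76, Y = 19·e^76

Elasticity = (19·e^76) · (76 / (19·e^76)) = 76

Interpretation: for a small percentage change in X, the percentage change in Y is approximately 76.00 times as large.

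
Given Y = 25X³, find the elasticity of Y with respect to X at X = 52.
Elasticity = 3

Elasticity = (dY/dX) · (X/Y)

dY/dX = 75·X²
At X = 52: dY/dX = 202800, Y = 3515200

Elasticity = 202800 · (52 / 3515200) = 3

Interpretation: for a small percentage change in X, the percentage change in Y is approximately 3.00 times as large.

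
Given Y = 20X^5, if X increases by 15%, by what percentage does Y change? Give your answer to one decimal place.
101.1%

For Y = 20X^5:
If X → X(1 + 0.15)
Then Y → Y · (1 + 0.15)^5
     ≈ Y · 2.0114

Percentage change = ((1 + 0.15)^5 − 1) × 100% ≈ 101.1%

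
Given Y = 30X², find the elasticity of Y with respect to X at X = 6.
Elasticity = 2

Elasticity = (dY/dX) · (X/Y)

dY/dX = 60·X
At X = 6: dY/dX = 360, Y = 1080

Elasticity = 360 · (6 / 1080) = 2

Interpretation: for a small percentage change in X, the percentage change in Y is approximately 2.00 times as large.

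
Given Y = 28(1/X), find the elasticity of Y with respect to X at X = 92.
Elasticity = -1

Elasticity = (dY/dX) · (X/Y)

dY/dX = -28/X²
At X = 92: dY/dX = -7/2116, Y = 7/23

Elasticity = (-7/2116) · (92 / (7/23)) = -1

Interpretation: for a small percentage change in X, the percentage change in Y is approximately -1.00 times as large.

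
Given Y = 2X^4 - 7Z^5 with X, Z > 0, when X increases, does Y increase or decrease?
Y increases

Taking the partial derivative:
∂Y/∂X = 8X^3

∂Y/∂X = 8X^3 > 0 (assuming positive values)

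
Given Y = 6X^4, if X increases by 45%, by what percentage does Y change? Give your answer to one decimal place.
342.1%

For Y = 6X^4:
If X → X(1 + 0.45)
Then Y → Y · (1 + 0.45)^4
     ≈ Y · 4.4205

Percentage change = ((1 + 0.45)^4 − 1) × 100% ≈ 342.1%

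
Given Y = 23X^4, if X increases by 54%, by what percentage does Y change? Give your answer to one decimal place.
462.4%

For Y = 23X^4:
If X → X(1 + 0.54)
Then Y → Y · (1 + 0.54)^4
     ≈ Y · 5.6245

Percentage change = ((1 + 0.54)^4 − 1) × 100% ≈ 462.4%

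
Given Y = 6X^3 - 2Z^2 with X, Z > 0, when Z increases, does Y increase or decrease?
Y decreases

Taking the partial derivative:
∂Y/∂Z = -4Z

∂Y/∂Z = -4Z < 0 (assuming positive values)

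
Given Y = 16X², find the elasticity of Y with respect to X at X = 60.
Elasticity = 2

Elasticity = (dY/dX) · (X/Y)

dY/dX = 32·X
At X = 60: dY/dX = 1920, Y = 57600

Elasticity = 1920 · (60 / 57600) = 2

Interpretation: for a small percentage change in X, the percentage change in Y is approximately 2.00 times as large.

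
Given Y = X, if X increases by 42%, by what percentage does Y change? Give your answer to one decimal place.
42.0%

For Y = X:
If X → X(1 + 0.42)
Then Y → Y · (1 + 0.42)^1
     = Y · 1.4200

Percentage change = ((1 + 0.42)^1 − 1) × 100% = 42.0%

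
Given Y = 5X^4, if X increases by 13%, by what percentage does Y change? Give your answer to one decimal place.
63.0%

For Y = 5X^4:
If X → X(1 + 0.13)
Then Y → Y · (1 + 0.13)^4
     ≈ Y · 1.6305

Percentage change = ((1 + 0.13)^4 − 1) × 100% ≈ 63.0%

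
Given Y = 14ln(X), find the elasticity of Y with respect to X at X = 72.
Elasticity = 1/ln(72) ≈ 0.2338

Elasticity = (dY/dX) · (X/Y)

dY/dX = 14/X
At X = 72: dY/dX = 7/36, Y = 14·ln(72)

Elasticity = (7/36) · (72 / (14·ln(72))) = 1/ln(72) ≈ 0.2338

Interpretation: for a small percentage change in X, the percentage change in Y is approximately 0.23 times as large.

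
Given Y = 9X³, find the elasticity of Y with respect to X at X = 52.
Elasticity = 3

Elasticity = (dY/dX) · (X/Y)

dY/dX = 27·X²
At X = 52: dY/dX = 73008, Y = 1265472

Elasticity = 73008 · (52 / 1265472) = 3

Interpretation: for a small percentage change in X, the percentage change in Y is approximately 3.00 times as large.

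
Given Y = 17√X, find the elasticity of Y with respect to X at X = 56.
Elasticity = 1/2

Elasticity = (dY/dX) · (X/Y)

dY/dX = 17/(2·√X)
At X = 56: dY/dX = 17·√14/56, Y = 34·√14

Elasticity = (17·√14/56) · (56 / (34·√14)) = 1/2

Interpretation: for a small percentage change in X, the percentage change in Y is approximately 0.50 times as large.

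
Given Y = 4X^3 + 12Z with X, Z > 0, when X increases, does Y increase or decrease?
Y increases

Taking the partial derivative:
∂Y/∂X = 12X^2

∂Y/∂X = 12X^2 > 0 (assuming positive values)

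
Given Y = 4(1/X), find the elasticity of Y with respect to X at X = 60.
Elasticity = -1

Elasticity = (dY/dX) · (X/Y)

dY/dX = -4/X²
At X = 60: dY/dX = -1/900, Y = 1/15

Elasticity = (-1/900) · (60 / (1/15)) = -1

Interpretation: for a small percentage change in X, the percentage change in Y is approximately -1.00 times as large.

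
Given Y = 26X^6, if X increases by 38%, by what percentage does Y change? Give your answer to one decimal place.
590.7%

For Y = 26X^6:
If X → X(1 + 0.38)
Then Y → Y · (1 + 0.38)^6
     ≈ Y · 6.9068

Percentage change = ((1 + 0.38)^6 − 1) × 100% ≈ 590.7%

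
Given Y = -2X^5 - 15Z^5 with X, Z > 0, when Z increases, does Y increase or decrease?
Y decreases

Taking the partial derivative:
∂Y/∂Z = -75Z^4

∂Y/∂Z = -75Z^4 < 0 (assuming positive values)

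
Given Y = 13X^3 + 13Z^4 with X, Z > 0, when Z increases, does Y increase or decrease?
Y increases

Taking the partial derivative:
∂Y/∂Z = 52Z^3

∂Y/∂Z = 52Z^3 > 0 (assuming positive values)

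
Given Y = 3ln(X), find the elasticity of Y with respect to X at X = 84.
Elasticity = 1/ln(84) ≈ 0.2257

Elasticity = (dY/dX) · (X/Y)

dY/dX = 3/X
At X = 84: dY/dX = 1/28, Y = 3·ln(84)

Elasticity = (1/28) · (84 / (3·ln(84))) = 1/ln(84) ≈ 0.2257

Interpretation: for a small percentage change in X, the percentage change in Y is approximately 0.23 times as large.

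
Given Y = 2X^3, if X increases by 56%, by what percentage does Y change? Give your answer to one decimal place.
279.6%

For Y = 2X^3:
If X → X(1 + 0.56)
Then Y → Y · (1 + 0.56)^3
     ≈ Y · 3.7964

Percentage change = ((1 + 0.56)^3 − 1) × 100% ≈ 279.6%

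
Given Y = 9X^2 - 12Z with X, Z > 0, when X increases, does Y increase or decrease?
Y increases

Taking the partial derivative:
∂Y/∂X = 18X

∂Y/∂X = 18X > 0 (assuming positive values)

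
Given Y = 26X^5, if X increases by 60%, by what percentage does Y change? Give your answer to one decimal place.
948.6%

For Y = 26X^5:
If X → X(1 + 0.6)
Then Y → Y · (1 + 0.6)^5
     ≈ Y · 10.4858

Percentage change = ((1 + 0.6)^5 − 1) × 100% ≈ 948.6%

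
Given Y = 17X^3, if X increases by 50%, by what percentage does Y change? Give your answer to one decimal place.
237.5%

For Y = 17X^3:
If X → X(1 + 0.5)
Then Y → Y · (1 + 0.5)^3
     = Y · 3.3750

Percentage change = ((1 + 0.5)^3 − 1) × 100% = 237.5%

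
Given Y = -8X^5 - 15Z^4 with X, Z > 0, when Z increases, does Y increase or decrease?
Y decreases

Taking the partial derivative:
∂Y/∂Z = -60Z^3

∂Y/∂Z = -60Z^3 < 0 (assuming positive values)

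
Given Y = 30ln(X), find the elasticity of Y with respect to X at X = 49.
Elasticity = 1/ln(49) ≈ 0.2569

Elasticity = (dY/dX) · (X/Y)

dY/dX = 30/X
At X = 49: dY/dX = 30/49, Y = 30·ln(49)

Elasticity = (30/49) · (49 / (30·ln(49))) = 1/ln(49) ≈ 0.2569

Interpretation: for a small percentage change in X, the percentage change in Y is approximately 0.26 times as large.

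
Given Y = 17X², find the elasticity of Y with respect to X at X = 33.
Elasticity = 2

Elasticity = (dY/dX) · (X/Y)

dY/dX = 34·X
At X = 33: dY/dX = 1122, Y = 18513

Elasticity = 1122 · (33 / 18513) = 2

Interpretation: for a small percentage change in X, the percentage change in Y is approximately 2.00 times as large.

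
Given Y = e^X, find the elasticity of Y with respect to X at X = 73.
Elasticity = 73

Elasticity = (dY/dX) · (X/Y)

dY/dX = e^X
At X = 73: dY/dX = e^73, Y = e^73

Elasticity = (e^73) · (73 / (e^73)) = 73

Interpretation: for a small percentage change in X, the percentage change in Y is approximately 73.00 times as large.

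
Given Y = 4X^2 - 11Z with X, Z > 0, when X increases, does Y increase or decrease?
Y increases

Taking the partial derivative:
∂Y/∂X = 8X

∂Y/∂X = 8X > 0 (assuming positive values)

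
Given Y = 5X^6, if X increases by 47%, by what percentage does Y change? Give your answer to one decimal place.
909.0%

For Y = 5X^6:
If X → X(1 + 0.47)
Then Y → Y · (1 + 0.47)^6
     ≈ Y · 10.0903

Percentage change = ((1 + 0.47)^6 − 1) × 100% ≈ 909.0%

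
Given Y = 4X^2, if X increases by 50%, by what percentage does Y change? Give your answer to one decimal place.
125.0%

For Y = 4X^2:
If X → X(1 + 0.5)
Then Y → Y · (1 + 0.5)^2
     = Y · 2.2500

Percentage change = ((1 + 0.5)^2 − 1) × 100% = 125.0%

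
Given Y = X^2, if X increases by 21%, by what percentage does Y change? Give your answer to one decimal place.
46.4%

For Y = X^2:
If X → X(1 + 0.21)
Then Y → Y · (1 + 0.21)^2
     = Y · 1.4641

Percentage change = ((1 + 0.21)^2 − 1) × 100% ≈ 46.4%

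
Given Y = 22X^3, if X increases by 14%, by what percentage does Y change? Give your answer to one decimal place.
48.2%

For Y = 22X^3:
If X → X(1 + 0.14)
Then Y → Y · (1 + 0.14)^3
     ≈ Y · 1.4815

Percentage change = ((1 + 0.14)^3 − 1) × 100% ≈ 48.2%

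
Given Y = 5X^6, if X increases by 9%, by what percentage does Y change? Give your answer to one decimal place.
67.7%

For Y = 5X^6:
If X → X(1 + 0.09)
Then Y → Y · (1 + 0.09)^6
     ≈ Y · 1.6771

Percentage change = ((1 + 0.09)^6 − 1) × 100% ≈ 67.7%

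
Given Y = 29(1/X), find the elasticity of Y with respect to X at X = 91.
Elasticity = -1

Elasticity = (dY/dX) · (X/Y)

dY/dX = -29/X²
At X = 91: dY/dX = -29/8281, Y = 29/91

Elasticity = (-29/8281) · (91 / (29/91)) = -1

Interpretation: for a small percentage change in X, the percentage change in Y is approximately -1.00 times as large.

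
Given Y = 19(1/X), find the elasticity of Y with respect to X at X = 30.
Elasticity = -1

Elasticity = (dY/dX) · (X/Y)

dY/dX = -19/X²
At X = 30: dY/dX = -19/900, Y = 19/30

Elasticity = (-19/900) · (30 / (19/30)) = -1

Interpretation: for a small percentage change in X, the percentage change in Y is approximately -1.00 times as large.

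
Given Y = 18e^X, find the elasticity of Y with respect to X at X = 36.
Elasticity = 36

Elasticity = (dY/dX) · (X/Y)

dY/dX = 18·e^X
At X = 36: dY/dX = 18·e^36, Y = 18·e^36

Elasticity = (18·e^36) · (36 / (18·e^36)) = 36

Interpretation: for a small percentage change in X, the percentage change in Y is approximately 36.00 times as large.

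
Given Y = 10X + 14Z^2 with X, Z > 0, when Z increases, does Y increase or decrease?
Y increases

Taking the partial derivative:
∂Y/∂Z = 28Z

∂Y/∂Z = 28Z > 0 (assuming positive values)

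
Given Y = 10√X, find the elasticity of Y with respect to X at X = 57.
Elasticity = 1/2

Elasticity = (dY/dX) · (X/Y)

dY/dX = 5/√X
At X = 57: dY/dX = 5·√57/57, Y = 10·√57

Elasticity = (5·√57/57) · (57 / (10·√57)) = 1/2

Interpretation: for a small percentage change in X, the percentage change in Y is approximately 0.50 times as large.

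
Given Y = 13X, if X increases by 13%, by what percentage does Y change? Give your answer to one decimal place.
13.0%

For Y = 13X:
If X → X(1 + 0.13)
Then Y → Y · (1 + 0.13)^1
     = Y · 1.1300

Percentage change = ((1 + 0.13)^1 − 1) × 100% = 13.0%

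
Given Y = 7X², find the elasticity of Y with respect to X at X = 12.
Elasticity = 2

Elasticity = (dY/dX) · (X/Y)

dY/dX = 14·X
At X = 12: dY/dX = 168, Y = 1008

Elasticity = 168 · (12 / 1008) = 2

Interpretation: for a small percentage change in X, the percentage change in Y is approximately 2.00 times as large.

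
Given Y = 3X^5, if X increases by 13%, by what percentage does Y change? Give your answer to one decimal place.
84.2%

For Y = 3X^5:
If X → X(1 + 0.13)
Then Y → Y · (1 + 0.13)^5
     ≈ Y · 1.8424

Percentage change = ((1 + 0.13)^5 − 1) × 100% ≈ 84.2%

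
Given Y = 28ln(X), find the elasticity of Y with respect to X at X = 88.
Elasticity = 1/ln(88) ≈ 0.2233

Elasticity = (dY/dX) · (X/Y)

dY/dX = 28/X
At X = 88: dY/dX = 7/22, Y = 28·ln(88)

Elasticity = (7/22) · (88 / (28·ln(88))) = 1/ln(88) ≈ 0.2233

Interpretation: for a small percentage change in X, the percentage change in Y is approximately 0.22 times as large.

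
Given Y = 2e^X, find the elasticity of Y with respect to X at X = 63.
Elasticity = 63

Elasticity = (dY/dX) · (X/Y)

dY/dX = 2·e^X
At X = 63: dY/dX = 2·e^63, Y = 2·e^63

Elasticity = (2·e^63) · (63 / (2·e^63)) = 63

Interpretation: for a small percentage change in X, the percentage change in Y is approximately 63.00 times as large.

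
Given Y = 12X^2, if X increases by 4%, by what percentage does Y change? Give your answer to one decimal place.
8.2%

For Y = 12X^2:
If X → X(1 + 0.04)
Then Y → Y · (1 + 0.04)^2
     = Y · 1.0816

Percentage change = ((1 + 0.04)^2 − 1) × 100% ≈ 8.2%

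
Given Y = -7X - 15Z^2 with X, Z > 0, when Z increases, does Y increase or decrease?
Y decreases

Taking the partial derivative:
∂Y/∂Z = -30Z

∂Y/∂Z = -30Z < 0 (assuming positive values)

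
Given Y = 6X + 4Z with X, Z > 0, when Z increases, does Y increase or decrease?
Y increases

Taking the partial derivative:
∂Y/∂Z = 4

∂Y/∂Z = 4 > 0 (assuming positive values)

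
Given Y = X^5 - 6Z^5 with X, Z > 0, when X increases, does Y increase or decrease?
Y increases

Taking the partial derivative:
∂Y/∂X = 5X^4

∂Y/∂X = 5X^4 > 0 (assuming positive values)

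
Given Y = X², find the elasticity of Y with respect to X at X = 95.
Elasticity = 2

Elasticity = (dY/dX) · (X/Y)

dY/dX = 2·X
At X = 95: dY/dX = 190, Y = 9025

Elasticity = 190 · (95 / 9025) = 2

Interpretation: for a small percentage change in X, the percentage change in Y is approximately 2.00 times as large.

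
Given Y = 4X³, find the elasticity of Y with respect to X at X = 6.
Elasticity = 3

Elasticity = (dY/dX) · (X/Y)

dY/dX = 12·X²
At X = 6: dY/dX = 432, Y = 864

Elasticity = 432 · (6 / 864) = 3

Interpretation: for a small percentage change in X, the percentage change in Y is approximately 3.00 times as large.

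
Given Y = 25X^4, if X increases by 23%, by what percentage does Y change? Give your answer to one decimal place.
128.9%

For Y = 25X^4:
If X → X(1 + 0.23)
Then Y → Y · (1 + 0.23)^4
     ≈ Y · 2.2889

Percentage change = ((1 + 0.23)^4 − 1) × 100% ≈ 128.9%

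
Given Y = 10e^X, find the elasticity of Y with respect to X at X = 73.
Elasticity = 73

Elasticity = (dY/dX) · (X/Y)

dY/dX = 10·e^X
At X = 73: dY/dX = 10·e^73, Y = 10·e^73

Elasticity = (10·e^73) · (73 / (10·e^73)) = 73

Interpretation: for a small percentage change in X, the percentage change in Y is approximately 73.00 times as large.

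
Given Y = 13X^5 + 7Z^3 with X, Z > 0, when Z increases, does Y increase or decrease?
Y increases

Taking the partial derivative:
∂Y/∂Z = 21Z^2

∂Y/∂Z = 21Z^2 > 0 (assuming positive values)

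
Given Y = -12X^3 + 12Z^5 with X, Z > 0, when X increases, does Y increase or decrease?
Y decreases

Taking the partial derivative:
∂Y/∂X = -36X^2

∂Y/∂X = -36X^2 < 0 (assuming positive values)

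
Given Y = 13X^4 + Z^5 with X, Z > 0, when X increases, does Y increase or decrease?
Y increases

Taking the partial derivative:
∂Y/∂X = 52X^3

∂Y/∂X = 52X^3 > 0 (assuming positive values)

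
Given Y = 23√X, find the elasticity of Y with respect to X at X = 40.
Elasticity = 1/2

Elasticity = (dY/dX) · (X/Y)

dY/dX = 23/(2·√X)
At X = 40: dY/dX = 23·√10/40, Y = 46·√10

Elasticity = (23·√10/40) · (40 / (46·√10)) = 1/2

Interpretation: for a small percentage change in X, the percentage change in Y is approximately 0.50 times as large.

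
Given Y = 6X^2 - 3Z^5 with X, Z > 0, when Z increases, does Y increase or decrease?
Y decreases

Taking the partial derivative:
∂Y/∂Z = -15Z^4

∂Y/∂Z = -15Z^4 < 0 (assuming positive values)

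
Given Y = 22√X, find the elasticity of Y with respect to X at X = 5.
Elasticity = 1/2

Elasticity = (dY/dX) · (X/Y)

dY/dX = 11/√X
At X = 5: dY/dX = 11·√5/5, Y = 22·√5

Elasticity = (11·√5/5) · (5 / (22·√5)) = 1/2

Interpretation: for a small percentage change in X, the percentage change in Y is approximately 0.50 times as large.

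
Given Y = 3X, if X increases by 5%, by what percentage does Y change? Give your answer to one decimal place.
5.0%

For Y = 3X:
If X → X(1 + 0.05)
Then Y → Y · (1 + 0.05)^1
     = Y · 1.0500

Percentage change = ((1 + 0.05)^1 − 1) × 100% = 5.0%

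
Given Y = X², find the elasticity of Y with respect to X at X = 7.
Elasticity = 2

Elasticity = (dY/dX) · (X/Y)

dY/dX = 2·X
At X = 7: dY/dX = 14, Y = 49

Elasticity = 14 · (7 / 49) = 2

Interpretation: for a small percentage change in X, the percentage change in Y is approximately 2.00 times as large.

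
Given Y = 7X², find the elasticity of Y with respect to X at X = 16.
Elasticity = 2

Elasticity = (dY/dX) · (X/Y)

dY/dX = 14·X
At X = 16: dY/dX = 224, Y = 1792

Elasticity = 224 · (16 / 1792) = 2

Interpretation: for a small percentage change in X, the percentage change in Y is approximately 2.00 times as large.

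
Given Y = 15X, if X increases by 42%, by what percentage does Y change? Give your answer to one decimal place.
42.0%

For Y = 15X:
If X → X(1 + 0.42)
Then Y → Y · (1 + 0.42)^1
     = Y · 1.4200

Percentage change = ((1 + 0.42)^1 − 1) × 100% = 42.0%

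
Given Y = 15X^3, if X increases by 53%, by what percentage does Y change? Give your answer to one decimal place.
258.2%

For Y = 15X^3:
If X → X(1 + 0.53)
Then Y → Y · (1 + 0.53)^3
     ≈ Y · 3.5816

Percentage change = ((1 + 0.53)^3 − 1) × 100% ≈ 258.2%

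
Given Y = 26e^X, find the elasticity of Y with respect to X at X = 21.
Elasticity = 21

Elasticity = (dY/dX) · (X/Y)

dY/dX = 26·e^X
At X = 21: dY/dX = 26·e^21, Y = 26·e^21

Elasticity = (26·e^21) · (21 / (26·e^21)) = 21

Interpretation: for a small percentage change in X, the percentage change in Y is approximately 21.00 times as large.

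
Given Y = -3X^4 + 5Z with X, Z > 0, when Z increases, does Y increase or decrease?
Y increases

Taking the partial derivative:
∂Y/∂Z = 5

∂Y/∂Z = 5 > 0 (assuming positive values)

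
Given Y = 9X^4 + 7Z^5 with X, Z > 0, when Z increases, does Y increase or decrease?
Y increases

Taking the partial derivative:
∂Y/∂Z = 35Z^4

∂Y/∂Z = 35Z^4 > 0 (assuming positive values)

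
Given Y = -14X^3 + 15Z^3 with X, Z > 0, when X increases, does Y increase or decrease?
Y decreases

Taking the partial derivative:
∂Y/∂X = -42X^2

∂Y/∂X = -42X^2 < 0 (assuming positive values)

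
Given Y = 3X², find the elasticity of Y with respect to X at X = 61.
Elasticity = 2

Elasticity = (dY/dX) · (X/Y)

dY/dX = 6·X
At X = 61: dY/dX = 366, Y = 11163

Elasticity = 366 · (61 / 11163) = 2

Interpretation: for a small percentage change in X, the percentage change in Y is approximately 2.00 times as large.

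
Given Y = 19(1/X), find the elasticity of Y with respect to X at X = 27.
Elasticity = -1

Elasticity = (dY/dX) · (X/Y)

dY/dX = -19/X²
At X = 27: dY/dX = -19/729, Y = 19/27

Elasticity = (-19/729) · (27 / (19/27)) = -1

Interpretation: for a small percentage change in X, the percentage change in Y is approximately -1.00 times as large.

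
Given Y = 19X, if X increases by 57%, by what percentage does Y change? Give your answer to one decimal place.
57.0%

For Y = 19X:
If X → X(1 + 0.57)
Then Y → Y · (1 + 0.57)^1
     = Y · 1.5700

Percentage change = ((1 + 0.57)^1 − 1) × 100% = 57.0%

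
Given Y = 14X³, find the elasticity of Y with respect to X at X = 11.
Elasticity = 3

Elasticity = (dY/dX) · (X/Y)

dY/dX = 42·X²
At X = 11: dY/dX = 5082, Y = 18634

Elasticity = 5082 · (11 / 18634) = 3

Interpretation: for a small percentage change in X, the percentage change in Y is approximately 3.00 times as large.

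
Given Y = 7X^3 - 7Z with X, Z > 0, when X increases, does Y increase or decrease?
Y increases

Taking the partial derivative:
∂Y/∂X = 21X^2

∂Y/∂X = 21X^2 > 0 (assuming positive values)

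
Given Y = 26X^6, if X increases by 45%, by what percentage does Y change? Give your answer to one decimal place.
829.4%

For Y = 26X^6:
If X → X(1 + 0.45)
Then Y → Y · (1 + 0.45)^6
     ≈ Y · 9.2941

Percentage change = ((1 + 0.45)^6 − 1) × 100% ≈ 829.4%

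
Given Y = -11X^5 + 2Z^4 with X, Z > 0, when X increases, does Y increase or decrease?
Y decreases

Taking the partial derivative:
∂Y/∂X = -55X^4

∂Y/∂X = -55X^4 < 0 (assuming positive values)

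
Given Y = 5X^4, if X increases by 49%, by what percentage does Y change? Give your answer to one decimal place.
392.9%

For Y = 5X^4:
If X → X(1 + 0.49)
Then Y → Y · (1 + 0.49)^4
     ≈ Y · 4.9288

Percentage change = ((1 + 0.49)^4 − 1) × 100% ≈ 392.9%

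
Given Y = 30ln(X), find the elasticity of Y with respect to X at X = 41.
Elasticity = 1/ln(41) ≈ 0.2693

Elasticity = (dY/dX) · (X/Y)

dY/dX = 30/X
At X = 41: dY/dX = 30/41, Y = 30·ln(41)

Elasticity = (30/41) · (41 / (30·ln(41))) = 1/ln(41) ≈ 0.2693

Interpretation: for a small percentage change in X, the percentage change in Y is approximately 0.27 times as large.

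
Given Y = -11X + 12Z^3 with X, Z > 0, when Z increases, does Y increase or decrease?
Y increases

Taking the partial derivative:
∂Y/∂Z = 36Z^2

∂Y/∂Z = 36Z^2 > 0 (assuming positive values)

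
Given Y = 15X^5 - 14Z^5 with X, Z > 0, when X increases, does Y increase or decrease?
Y increases

Taking the partial derivative:
∂Y/∂X = 75X^4

∂Y/∂X = 75X^4 > 0 (assuming positive values)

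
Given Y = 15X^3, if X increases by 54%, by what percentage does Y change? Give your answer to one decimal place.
265.2%

For Y = 15X^3:
If X → X(1 + 0.54)
Then Y → Y · (1 + 0.54)^3
     ≈ Y · 3.6523

Percentage change = ((1 + 0.54)^3 − 1) × 100% ≈ 265.2%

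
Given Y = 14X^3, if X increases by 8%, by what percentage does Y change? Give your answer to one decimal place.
26.0%

For Y = 14X^3:
If X → X(1 + 0.08)
Then Y → Y · (1 + 0.08)^3
     ≈ Y · 1.2597

Percentage change = ((1 + 0.08)^3 − 1) × 100% ≈ 26.0%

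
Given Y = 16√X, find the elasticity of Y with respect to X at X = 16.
Elasticity = 1/2

Elasticity = (dY/dX) · (X/Y)

dY/dX = 8/√X
At X = 16: dY/dX = 2, Y = 64

Elasticity = 2 · (16 / 64) = 1/2

Interpretation: for a small percentage change in X, the percentage change in Y is approximately 0.50 times as large.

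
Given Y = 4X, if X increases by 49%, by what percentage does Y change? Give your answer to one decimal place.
49.0%

For Y = 4X:
If X → X(1 + 0.49)
Then Y → Y · (1 + 0.49)^1
     = Y · 1.4900

Percentage change = ((1 + 0.49)^1 − 1) × 100% = 49.0%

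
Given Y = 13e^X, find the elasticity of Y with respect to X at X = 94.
Elasticity = 94

Elasticity = (dY/dX) · (X/Y)

dY/dX = 13·e^X
At X = 94: dY/dX = 13·e^94, Y = 13·e^94

Elasticity = (13·e^94) · (94 / (13·e^94)) = 94

Interpretation: for a small percentage change in X, the percentage change in Y is approximately 94.00 times as large.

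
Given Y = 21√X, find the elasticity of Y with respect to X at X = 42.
Elasticity = 1/2

Elasticity = (dY/dX) · (X/Y)

dY/dX = 21/(2·√X)
At X = 42: dY/dX = √42/4, Y = 21·√42

Elasticity = (√42/4) · (42 / (21·√42)) = 1/2

Interpretation: for a small percentage change in X, the percentage change in Y is approximately 0.50 times as large.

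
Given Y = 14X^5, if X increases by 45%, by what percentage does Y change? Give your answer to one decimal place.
541.0%

For Y = 14X^5:
If X → X(1 + 0.45)
Then Y → Y · (1 + 0.45)^5
     ≈ Y · 6.4097

Percentage change = ((1 + 0.45)^5 − 1) × 100% ≈ 541.0%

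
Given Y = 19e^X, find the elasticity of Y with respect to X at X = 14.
Elasticity = 14

Elasticity = (dY/dX) · (X/Y)

dY/dX = 19·e^X
At X = 14: dY/dX = 19·e^14, Y = 19·e^14

Elasticity = (19·e^14) · (14 / (19·e^14)) = 14

Interpretation: for a small percentage change in X, the percentage change in Y is approximately 14.00 times as large.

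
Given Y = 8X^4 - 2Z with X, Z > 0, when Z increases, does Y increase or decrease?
Y decreases

Taking the partial derivative:
∂Y/∂Z = -2

∂Y/∂Z = -2 < 0 (assuming positive values)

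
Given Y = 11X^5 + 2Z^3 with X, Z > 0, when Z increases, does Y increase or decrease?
Y increases

Taking the partial derivative:
∂Y/∂Z = 6Z^2

∂Y/∂Z = 6Z^2 > 0 (assuming positive values)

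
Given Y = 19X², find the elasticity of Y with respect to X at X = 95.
Elasticity = 2

Elasticity = (dY/dX) · (X/Y)

dY/dX = 38·X
At X = 95: dY/dX = 3610, Y = 171475

Elasticity = 3610 · (95 / 171475) = 2

Interpretation: for a small percentage change in X, the percentage change in Y is approximately 2.00 times as large.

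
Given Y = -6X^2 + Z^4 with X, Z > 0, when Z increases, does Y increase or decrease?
Y increases

Taking the partial derivative:
∂Y/∂Z = 4Z^3

∂Y/∂Z = 4Z^3 > 0 (assuming positive values)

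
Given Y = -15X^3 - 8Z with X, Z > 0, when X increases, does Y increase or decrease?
Y decreases

Taking the partial derivative:
∂Y/∂X = -45X^2

∂Y/∂X = -45X^2 < 0 (assuming positive values)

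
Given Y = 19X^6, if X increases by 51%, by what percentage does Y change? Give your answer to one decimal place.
1085.4%

For Y = 19X^6:
If X → X(1 + 0.51)
Then Y → Y · (1 + 0.51)^6
     ≈ Y · 11.8539

Percentage change = ((1 + 0.51)^6 − 1) × 100% ≈ 1085.4%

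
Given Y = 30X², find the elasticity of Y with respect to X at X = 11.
Elasticity = 2

Elasticity = (dY/dX) · (X/Y)

dY/dX = 60·X
At X = 11: dY/dX = 660, Y = 3630

Elasticity = 660 · (11 / 3630) = 2

Interpretation: for a small percentage change in X, the percentage change in Y is approximately 2.00 times as large.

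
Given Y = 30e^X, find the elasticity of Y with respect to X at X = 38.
Elasticity = 38

Elasticity = (dY/dX) · (X/Y)

dY/dX = 30·e^X
At X = 38: dY/dX = 30·e^38, Y = 30·e^38

Elasticity = (30·e^38) · (38 / (30·e^38)) = 38

Interpretation: for a small percentage change in X, the percentage change in Y is approximately 38.00 times as large.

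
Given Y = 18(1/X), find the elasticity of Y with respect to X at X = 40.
Elasticity = -1

Elasticity = (dY/dX) · (X/Y)

dY/dX = -18/X²
At X = 40: dY/dX = -9/800, Y = 9/20

Elasticity = (-9/800) · (40 / (9/20)) = -1

Interpretation: for a small percentage change in X, the percentage change in Y is approximately -1.00 times as large.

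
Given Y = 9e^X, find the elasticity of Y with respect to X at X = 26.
Elasticity = 26

Elasticity = (dY/dX) · (X/Y)

dY/dX = 9·e^X
At X = 26: dY/dX = 9·e^26, Y = 9·e^26

Elasticity = (9·e^26) · (26 / (9·e^26)) = 26

Interpretation: for a small percentage change in X, the percentage change in Y is approximately 26.00 times as large.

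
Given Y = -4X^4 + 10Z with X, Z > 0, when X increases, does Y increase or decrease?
Y decreases

Taking the partial derivative:
∂Y/∂X = -16X^3

∂Y/∂X = -16X^3 < 0 (assuming positive values)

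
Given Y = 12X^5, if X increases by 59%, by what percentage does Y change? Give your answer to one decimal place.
916.2%

For Y = 12X^5:
If X → X(1 + 0.59)
Then Y → Y · (1 + 0.59)^5
     ≈ Y · 10.1622

Percentage change = ((1 + 0.59)^5 − 1) × 100% ≈ 916.2%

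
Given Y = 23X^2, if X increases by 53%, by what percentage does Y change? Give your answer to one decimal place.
134.1%

For Y = 23X^2:
If X → X(1 + 0.53)
Then Y → Y · (1 + 0.53)^2
     = Y · 2.3409

Percentage change = ((1 + 0.53)^2 − 1) × 100% ≈ 134.1%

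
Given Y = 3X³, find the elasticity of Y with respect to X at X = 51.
Elasticity = 3

Elasticity = (dY/dX) · (X/Y)

dY/dX = 9·X²
At X = 51: dY/dX = 23409, Y = 397953

Elasticity = 23409 · (51 / 397953) = 3

Interpretation: for a small percentage change in X, the percentage change in Y is approximately 3.00 times as large.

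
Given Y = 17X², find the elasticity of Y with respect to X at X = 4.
Elasticity = 2

Elasticity = (dY/dX) · (X/Y)

dY/dX = 34·X
At X = 4: dY/dX = 136, Y = 272

Elasticity = 136 · (4 / 272) = 2

Interpretation: for a small percentage change in X, the percentage change in Y is approximately 2.00 times as large.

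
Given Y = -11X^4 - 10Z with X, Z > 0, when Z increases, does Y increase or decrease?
Y decreases

Taking the partial derivative:
∂Y/∂Z = -10

∂Y/∂Z = -10 < 0 (assuming positive values)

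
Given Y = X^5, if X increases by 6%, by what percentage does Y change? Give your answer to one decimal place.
33.8%

For Y = X^5:
If X → X(1 + 0.06)
Then Y → Y · (1 + 0.06)^5
     ≈ Y · 1.3382

Percentage change = ((1 + 0.06)^5 − 1) × 100% ≈ 33.8%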